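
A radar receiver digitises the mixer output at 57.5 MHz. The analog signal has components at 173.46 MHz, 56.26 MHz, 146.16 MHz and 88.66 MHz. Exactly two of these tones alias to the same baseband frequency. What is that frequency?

fs/2 = 28.75 MHz.
173.46 MHz mod fs = 0.96 MHz.
0.96 MHz ≤ fs/2 = 28.75 MHz, appears at 0.96 MHz.
56.26 MHz > fs/2 = 28.75 MHz, folds to fs − 56.26 MHz = 1.24 MHz.
146.16 MHz mod fs = 31.16 MHz.
31.16 MHz > fs/2 = 28.75 MHz, folds to fs − 31.16 MHz = 26.34 MHz.
88.66 MHz mod fs = 31.16 MHz.
31.16 MHz > fs/2 = 28.75 MHz, folds to fs − 31.16 MHz = 26.34 MHz.
88.66 MHz and 146.16 MHz both map to 26.34 MHz.

26.34 MHz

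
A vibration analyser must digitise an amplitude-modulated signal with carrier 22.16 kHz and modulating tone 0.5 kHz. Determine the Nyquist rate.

45.32 kHz

AM sidebands sit at fc ± fm = 21.66 kHz and 22.66 kHz.
Highest-frequency component: 22.66 kHz.
Nyquist rate = 2 × 22.66 kHz = 45.32 kHz.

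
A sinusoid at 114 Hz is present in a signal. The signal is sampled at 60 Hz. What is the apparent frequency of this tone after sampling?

114 Hz mod fs = 54 Hz.
54 Hz > fs/2 = 30 Hz, folds to fs − 54 Hz = 6 Hz.

6 Hz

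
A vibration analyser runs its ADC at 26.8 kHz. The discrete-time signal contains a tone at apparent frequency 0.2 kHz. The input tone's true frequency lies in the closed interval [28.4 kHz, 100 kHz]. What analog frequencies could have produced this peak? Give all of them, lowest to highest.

53.4 kHz, 53.8 kHz, 80.2 kHz, 80.6 kHz

Frequencies that alias to 0.2 kHz are k·fs ± 0.2 kHz for integer k ≥ 0.
k=0: 0.2 kHz.
k=1: 26.6 kHz, 27 kHz.
k=2: 53.4 kHz, 53.8 kHz.
k=3: 80.2 kHz, 80.6 kHz.
k=4: 107 kHz, 107.4 kHz.
Within [28.4 kHz, 100 kHz]: 53.4 kHz, 53.8 kHz, 80.2 kHz, 80.6 kHz.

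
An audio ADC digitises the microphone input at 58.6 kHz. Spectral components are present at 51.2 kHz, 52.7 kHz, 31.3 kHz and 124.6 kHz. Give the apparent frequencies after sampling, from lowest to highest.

fs/2 = 29.3 kHz.
51.2 kHz > fs/2 = 29.3 kHz, folds to fs − 51.2 kHz = 7.4 kHz.
52.7 kHz > fs/2 = 29.3 kHz, folds to fs − 52.7 kHz = 5.9 kHz.
31.3 kHz > fs/2 = 29.3 kHz, folds to fs − 31.3 kHz = 27.3 kHz.
124.6 kHz mod fs = 7.4 kHz.
7.4 kHz ≤ fs/2 = 29.3 kHz, appears at 7.4 kHz.
Distinct values: {5.9 kHz, 7.4 kHz, 27.3 kHz}.

5.9 kHz, 7.4 kHz, 27.3 kHz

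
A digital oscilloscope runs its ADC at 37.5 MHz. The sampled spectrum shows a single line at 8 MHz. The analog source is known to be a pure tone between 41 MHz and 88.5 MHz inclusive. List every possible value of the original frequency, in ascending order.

45.5 MHz, 67 MHz, 83 MHz

Frequencies that alias to 8 MHz are k·fs ± 8 MHz for integer k ≥ 0.
k=0: 8 MHz.
k=1: 29.5 MHz, 45.5 MHz.
k=2: 67 MHz, 83 MHz.
k=3: 104.5 MHz, 120.5 MHz.
Within [41 MHz, 88.5 MHz]: 45.5 MHz, 67 MHz, 83 MHz.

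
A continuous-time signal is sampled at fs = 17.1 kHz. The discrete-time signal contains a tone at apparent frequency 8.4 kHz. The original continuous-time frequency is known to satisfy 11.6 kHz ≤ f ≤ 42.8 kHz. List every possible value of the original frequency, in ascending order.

Frequencies that alias to 8.4 kHz are k·fs ± 8.4 kHz for integer k ≥ 0.
k=0: 8.4 kHz.
k=1: 8.7 kHz, 25.5 kHz.
k=2: 25.8 kHz, 42.6 kHz.
k=3: 42.9 kHz, 59.7 kHz.
Within [11.6 kHz, 42.8 kHz]: 25.5 kHz, 25.8 kHz, 42.6 kHz.

25.5 kHz, 25.8 kHz, 42.6 kHz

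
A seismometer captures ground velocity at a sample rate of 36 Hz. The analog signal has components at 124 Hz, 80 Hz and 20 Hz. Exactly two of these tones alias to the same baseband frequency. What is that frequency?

16 Hz

fs/2 = 18 Hz.
124 Hz mod fs = 16 Hz.
16 Hz ≤ fs/2 = 18 Hz, appears at 16 Hz.
80 Hz mod fs = 8 Hz.
8 Hz ≤ fs/2 = 18 Hz, appears at 8 Hz.
20 Hz > fs/2 = 18 Hz, folds to fs − 20 Hz = 16 Hz.
20 Hz and 124 Hz both map to 16 Hz.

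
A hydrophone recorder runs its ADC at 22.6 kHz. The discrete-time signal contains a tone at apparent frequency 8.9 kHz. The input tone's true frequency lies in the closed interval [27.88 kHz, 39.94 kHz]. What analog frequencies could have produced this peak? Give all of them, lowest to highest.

31.5 kHz, 36.3 kHz

Frequencies that alias to 8.9 kHz are k·fs ± 8.9 kHz for integer k ≥ 0.
k=0: 8.9 kHz.
k=1: 13.7 kHz, 31.5 kHz.
k=2: 36.3 kHz, 54.1 kHz.
k=3: 58.9 kHz, 76.7 kHz.
Within [27.88 kHz, 39.94 kHz]: 31.5 kHz, 36.3 kHz.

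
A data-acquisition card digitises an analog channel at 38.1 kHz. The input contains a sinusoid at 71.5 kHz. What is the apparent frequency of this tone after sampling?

4.7 kHz

71.5 kHz mod fs = 33.4 kHz.
33.4 kHz > fs/2 = 19.05 kHz, folds to fs − 33.4 kHz = 4.7 kHz.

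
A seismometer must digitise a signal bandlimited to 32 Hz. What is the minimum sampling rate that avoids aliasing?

64 Hz

Nyquist rate = 2 × 32 Hz = 64 Hz.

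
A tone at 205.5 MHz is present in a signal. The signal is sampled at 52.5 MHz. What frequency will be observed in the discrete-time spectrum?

4.5 MHz

205.5 MHz mod fs = 48 MHz.
48 MHz > fs/2 = 26.25 MHz, folds to fs − 48 MHz = 4.5 MHz.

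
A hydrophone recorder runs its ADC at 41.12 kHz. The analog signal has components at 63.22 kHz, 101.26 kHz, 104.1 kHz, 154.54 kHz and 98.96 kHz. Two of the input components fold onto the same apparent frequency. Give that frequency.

19.02 kHz

fs/2 = 20.56 kHz.
63.22 kHz mod fs = 22.1 kHz.
22.1 kHz > fs/2 = 20.56 kHz, folds to fs − 22.1 kHz = 19.02 kHz.
101.26 kHz mod fs = 19.02 kHz.
19.02 kHz ≤ fs/2 = 20.56 kHz, appears at 19.02 kHz.
104.1 kHz mod fs = 21.86 kHz.
21.86 kHz > fs/2 = 20.56 kHz, folds to fs − 21.86 kHz = 19.26 kHz.
154.54 kHz mod fs = 31.18 kHz.
31.18 kHz > fs/2 = 20.56 kHz, folds to fs − 31.18 kHz = 9.94 kHz.
98.96 kHz mod fs = 16.72 kHz.
16.72 kHz ≤ fs/2 = 20.56 kHz, appears at 16.72 kHz.
63.22 kHz and 101.26 kHz both map to 19.02 kHz.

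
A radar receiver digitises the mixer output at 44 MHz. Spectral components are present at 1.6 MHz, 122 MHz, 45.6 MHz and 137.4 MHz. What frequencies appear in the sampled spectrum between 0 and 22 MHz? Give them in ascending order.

fs/2 = 22 MHz.
1.6 MHz ≤ fs/2 = 22 MHz, passes unchanged.
122 MHz mod fs = 34 MHz.
34 MHz > fs/2 = 22 MHz, folds to fs − 34 MHz = 10 MHz.
45.6 MHz mod fs = 1.6 MHz.
1.6 MHz ≤ fs/2 = 22 MHz, appears at 1.6 MHz.
137.4 MHz mod fs = 5.4 MHz.
5.4 MHz ≤ fs/2 = 22 MHz, appears at 5.4 MHz.
Distinct values: {1.6 MHz, 5.4 MHz, 10 MHz}.

1.6 MHz, 5.4 MHz, 10 MHz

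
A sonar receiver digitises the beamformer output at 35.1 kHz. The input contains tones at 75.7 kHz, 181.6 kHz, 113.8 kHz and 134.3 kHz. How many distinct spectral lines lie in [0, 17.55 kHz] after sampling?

fs/2 = 17.55 kHz.
75.7 kHz mod fs = 5.5 kHz.
5.5 kHz ≤ fs/2 = 17.55 kHz, appears at 5.5 kHz.
181.6 kHz mod fs = 6.1 kHz.
6.1 kHz ≤ fs/2 = 17.55 kHz, appears at 6.1 kHz.
113.8 kHz mod fs = 8.5 kHz.
8.5 kHz ≤ fs/2 = 17.55 kHz, appears at 8.5 kHz.
134.3 kHz mod fs = 29 kHz.
29 kHz > fs/2 = 17.55 kHz, folds to fs − 29 kHz = 6.1 kHz.
Distinct values: {5.5 kHz, 6.1 kHz, 8.5 kHz} → 3.

3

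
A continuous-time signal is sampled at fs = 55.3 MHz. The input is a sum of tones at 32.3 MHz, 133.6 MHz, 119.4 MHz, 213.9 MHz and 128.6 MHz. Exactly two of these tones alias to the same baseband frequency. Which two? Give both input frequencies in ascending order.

fs/2 = 27.65 MHz.
32.3 MHz > fs/2 = 27.65 MHz, folds to fs − 32.3 MHz = 23 MHz.
133.6 MHz mod fs = 23 MHz.
23 MHz ≤ fs/2 = 27.65 MHz, appears at 23 MHz.
119.4 MHz mod fs = 8.8 MHz.
8.8 MHz ≤ fs/2 = 27.65 MHz, appears at 8.8 MHz.
213.9 MHz mod fs = 48 MHz.
48 MHz > fs/2 = 27.65 MHz, folds to fs − 48 MHz = 7.3 MHz.
128.6 MHz mod fs = 18 MHz.
18 MHz ≤ fs/2 = 27.65 MHz, appears at 18 MHz.
32.3 MHz and 133.6 MHz both map to 23 MHz.

32.3 MHz, 133.6 MHz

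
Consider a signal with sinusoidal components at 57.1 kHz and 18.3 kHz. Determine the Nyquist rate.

Highest-frequency component: 57.1 kHz.
Nyquist rate = 2 × 57.1 kHz = 114.2 kHz.

114.2 kHz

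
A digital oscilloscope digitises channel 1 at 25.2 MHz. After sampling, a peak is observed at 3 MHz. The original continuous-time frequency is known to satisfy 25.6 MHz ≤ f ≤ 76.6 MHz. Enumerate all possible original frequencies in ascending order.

28.2 MHz, 47.4 MHz, 53.4 MHz, 72.6 MHz

Frequencies that alias to 3 MHz are k·fs ± 3 MHz for integer k ≥ 0.
k=0: 3 MHz.
k=1: 22.2 MHz, 28.2 MHz.
k=2: 47.4 MHz, 53.4 MHz.
k=3: 72.6 MHz, 78.6 MHz.
k=4: 97.8 MHz, 103.8 MHz.
Within [25.6 MHz, 76.6 MHz]: 28.2 MHz, 47.4 MHz, 53.4 MHz, 72.6 MHz.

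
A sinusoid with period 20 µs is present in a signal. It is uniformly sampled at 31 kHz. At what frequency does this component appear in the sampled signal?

12 kHz

T = 20 µs → f = 1/T = 50 kHz.
50 kHz mod fs = 19 kHz.
19 kHz > fs/2 = 15.5 kHz, folds to fs − 19 kHz = 12 kHz.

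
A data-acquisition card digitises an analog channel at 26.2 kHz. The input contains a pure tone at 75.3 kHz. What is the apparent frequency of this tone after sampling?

3.3 kHz

75.3 kHz mod fs = 22.9 kHz.
22.9 kHz > fs/2 = 13.1 kHz, folds to fs − 22.9 kHz = 3.3 kHz.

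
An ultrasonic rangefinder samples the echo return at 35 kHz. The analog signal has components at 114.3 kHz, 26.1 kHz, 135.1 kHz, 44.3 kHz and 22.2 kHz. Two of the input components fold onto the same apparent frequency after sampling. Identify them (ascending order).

44.3 kHz, 114.3 kHz

fs/2 = 17.5 kHz.
114.3 kHz mod fs = 9.3 kHz.
9.3 kHz ≤ fs/2 = 17.5 kHz, appears at 9.3 kHz.
26.1 kHz > fs/2 = 17.5 kHz, folds to fs − 26.1 kHz = 8.9 kHz.
135.1 kHz mod fs = 30.1 kHz.
30.1 kHz > fs/2 = 17.5 kHz, folds to fs − 30.1 kHz = 4.9 kHz.
44.3 kHz mod fs = 9.3 kHz.
9.3 kHz ≤ fs/2 = 17.5 kHz, appears at 9.3 kHz.
22.2 kHz > fs/2 = 17.5 kHz, folds to fs − 22.2 kHz = 12.8 kHz.
44.3 kHz and 114.3 kHz both map to 9.3 kHz.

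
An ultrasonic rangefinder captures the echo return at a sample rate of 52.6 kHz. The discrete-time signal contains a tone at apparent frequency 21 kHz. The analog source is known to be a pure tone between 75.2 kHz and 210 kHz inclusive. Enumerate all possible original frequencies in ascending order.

84.2 kHz, 126.2 kHz, 136.8 kHz, 178.8 kHz, 189.4 kHz

Frequencies that alias to 21 kHz are k·fs ± 21 kHz for integer k ≥ 0.
k=0: 21 kHz.
k=1: 31.6 kHz, 73.6 kHz.
k=2: 84.2 kHz, 126.2 kHz.
k=3: 136.8 kHz, 178.8 kHz.
k=4: 189.4 kHz, 231.4 kHz.
k=5: 242 kHz, 284 kHz.
Within [75.2 kHz, 210 kHz]: 84.2 kHz, 126.2 kHz, 136.8 kHz, 178.8 kHz, 189.4 kHz.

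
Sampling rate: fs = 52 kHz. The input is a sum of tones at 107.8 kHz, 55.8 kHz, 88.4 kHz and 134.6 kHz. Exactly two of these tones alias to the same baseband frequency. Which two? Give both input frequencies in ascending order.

55.8 kHz, 107.8 kHz

fs/2 = 26 kHz.
107.8 kHz mod fs = 3.8 kHz.
3.8 kHz ≤ fs/2 = 26 kHz, appears at 3.8 kHz.
55.8 kHz mod fs = 3.8 kHz.
3.8 kHz ≤ fs/2 = 26 kHz, appears at 3.8 kHz.
88.4 kHz mod fs = 36.4 kHz.
36.4 kHz > fs/2 = 26 kHz, folds to fs − 36.4 kHz = 15.6 kHz.
134.6 kHz mod fs = 30.6 kHz.
30.6 kHz > fs/2 = 26 kHz, folds to fs − 30.6 kHz = 21.4 kHz.
55.8 kHz and 107.8 kHz both map to 3.8 kHz.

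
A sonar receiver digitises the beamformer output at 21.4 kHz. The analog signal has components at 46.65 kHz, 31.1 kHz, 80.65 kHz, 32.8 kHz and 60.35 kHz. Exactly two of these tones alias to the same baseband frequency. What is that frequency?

fs/2 = 10.7 kHz.
46.65 kHz mod fs = 3.85 kHz.
3.85 kHz ≤ fs/2 = 10.7 kHz, appears at 3.85 kHz.
31.1 kHz mod fs = 9.7 kHz.
9.7 kHz ≤ fs/2 = 10.7 kHz, appears at 9.7 kHz.
80.65 kHz mod fs = 16.45 kHz.
16.45 kHz > fs/2 = 10.7 kHz, folds to fs − 16.45 kHz = 4.95 kHz.
32.8 kHz mod fs = 11.4 kHz.
11.4 kHz > fs/2 = 10.7 kHz, folds to fs − 11.4 kHz = 10 kHz.
60.35 kHz mod fs = 17.55 kHz.
17.55 kHz > fs/2 = 10.7 kHz, folds to fs − 17.55 kHz = 3.85 kHz.
46.65 kHz and 60.35 kHz both map to 3.85 kHz.

3.85 kHz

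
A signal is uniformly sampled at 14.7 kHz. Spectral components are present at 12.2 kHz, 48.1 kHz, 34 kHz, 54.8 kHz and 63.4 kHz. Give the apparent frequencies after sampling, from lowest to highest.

fs/2 = 7.35 kHz.
12.2 kHz > fs/2 = 7.35 kHz, folds to fs − 12.2 kHz = 2.5 kHz.
48.1 kHz mod fs = 4 kHz.
4 kHz ≤ fs/2 = 7.35 kHz, appears at 4 kHz.
34 kHz mod fs = 4.6 kHz.
4.6 kHz ≤ fs/2 = 7.35 kHz, appears at 4.6 kHz.
54.8 kHz mod fs = 10.7 kHz.
10.7 kHz > fs/2 = 7.35 kHz, folds to fs − 10.7 kHz = 4 kHz.
63.4 kHz mod fs = 4.6 kHz.
4.6 kHz ≤ fs/2 = 7.35 kHz, appears at 4.6 kHz.
Distinct values: {2.5 kHz, 4 kHz, 4.6 kHz}.

2.5 kHz, 4 kHz, 4.6 kHz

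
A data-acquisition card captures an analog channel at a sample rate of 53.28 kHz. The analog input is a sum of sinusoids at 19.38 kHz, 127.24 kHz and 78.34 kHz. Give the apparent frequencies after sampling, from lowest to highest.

19.38 kHz, 20.68 kHz, 25.06 kHz

fs/2 = 26.64 kHz.
19.38 kHz ≤ fs/2 = 26.64 kHz, passes unchanged.
127.24 kHz mod fs = 20.68 kHz.
20.68 kHz ≤ fs/2 = 26.64 kHz, appears at 20.68 kHz.
78.34 kHz mod fs = 25.06 kHz.
25.06 kHz ≤ fs/2 = 26.64 kHz, appears at 25.06 kHz.
Distinct values: {19.38 kHz, 20.68 kHz, 25.06 kHz}.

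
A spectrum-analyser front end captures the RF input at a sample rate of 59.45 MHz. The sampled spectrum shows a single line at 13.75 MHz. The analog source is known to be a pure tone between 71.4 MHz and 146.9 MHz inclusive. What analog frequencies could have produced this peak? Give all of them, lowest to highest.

Frequencies that alias to 13.75 MHz are k·fs ± 13.75 MHz for integer k ≥ 0.
k=0: 13.75 MHz.
k=1: 45.7 MHz, 73.2 MHz.
k=2: 105.15 MHz, 132.65 MHz.
k=3: 164.6 MHz, 192.1 MHz.
Within [71.4 MHz, 146.9 MHz]: 73.2 MHz, 105.15 MHz, 132.65 MHz.

73.2 MHz, 105.15 MHz, 132.65 MHz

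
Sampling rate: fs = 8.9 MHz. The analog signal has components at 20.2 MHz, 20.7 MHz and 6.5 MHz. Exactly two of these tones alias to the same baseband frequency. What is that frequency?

fs/2 = 4.45 MHz.
20.2 MHz mod fs = 2.4 MHz.
2.4 MHz ≤ fs/2 = 4.45 MHz, appears at 2.4 MHz.
20.7 MHz mod fs = 2.9 MHz.
2.9 MHz ≤ fs/2 = 4.45 MHz, appears at 2.9 MHz.
6.5 MHz > fs/2 = 4.45 MHz, folds to fs − 6.5 MHz = 2.4 MHz.
6.5 MHz and 20.2 MHz both map to 2.4 MHz.

2.4 MHz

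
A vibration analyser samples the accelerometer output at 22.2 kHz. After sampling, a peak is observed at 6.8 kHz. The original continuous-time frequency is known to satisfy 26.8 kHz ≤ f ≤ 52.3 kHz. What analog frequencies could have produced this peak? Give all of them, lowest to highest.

Frequencies that alias to 6.8 kHz are k·fs ± 6.8 kHz for integer k ≥ 0.
k=0: 6.8 kHz.
k=1: 15.4 kHz, 29 kHz.
k=2: 37.6 kHz, 51.2 kHz.
k=3: 59.8 kHz, 73.4 kHz.
Within [26.8 kHz, 52.3 kHz]: 29 kHz, 37.6 kHz, 51.2 kHz.

29 kHz, 37.6 kHz, 51.2 kHz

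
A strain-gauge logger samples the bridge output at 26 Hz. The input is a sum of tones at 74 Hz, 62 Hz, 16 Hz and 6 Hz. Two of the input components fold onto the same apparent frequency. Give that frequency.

10 Hz

fs/2 = 13 Hz.
74 Hz mod fs = 22 Hz.
22 Hz > fs/2 = 13 Hz, folds to fs − 22 Hz = 4 Hz.
62 Hz mod fs = 10 Hz.
10 Hz ≤ fs/2 = 13 Hz, appears at 10 Hz.
16 Hz > fs/2 = 13 Hz, folds to fs − 16 Hz = 10 Hz.
6 Hz ≤ fs/2 = 13 Hz, passes unchanged.
16 Hz and 62 Hz both map to 10 Hz.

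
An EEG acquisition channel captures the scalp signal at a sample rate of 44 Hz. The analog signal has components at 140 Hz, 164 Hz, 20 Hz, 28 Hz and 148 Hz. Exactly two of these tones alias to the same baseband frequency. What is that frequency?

fs/2 = 22 Hz.
140 Hz mod fs = 8 Hz.
8 Hz ≤ fs/2 = 22 Hz, appears at 8 Hz.
164 Hz mod fs = 32 Hz.
32 Hz > fs/2 = 22 Hz, folds to fs − 32 Hz = 12 Hz.
20 Hz ≤ fs/2 = 22 Hz, passes unchanged.
28 Hz > fs/2 = 22 Hz, folds to fs − 28 Hz = 16 Hz.
148 Hz mod fs = 16 Hz.
16 Hz ≤ fs/2 = 22 Hz, appears at 16 Hz.
28 Hz and 148 Hz both map to 16 Hz.

16 Hz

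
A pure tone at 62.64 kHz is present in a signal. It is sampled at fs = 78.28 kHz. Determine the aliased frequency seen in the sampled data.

15.64 kHz

62.64 kHz > fs/2 = 39.14 kHz, folds to fs − 62.64 kHz = 15.64 kHz.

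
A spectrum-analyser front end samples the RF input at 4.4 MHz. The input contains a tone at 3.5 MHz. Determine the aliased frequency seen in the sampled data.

0.9 MHz

3.5 MHz > fs/2 = 2.2 MHz, folds to fs − 3.5 MHz = 0.9 MHz.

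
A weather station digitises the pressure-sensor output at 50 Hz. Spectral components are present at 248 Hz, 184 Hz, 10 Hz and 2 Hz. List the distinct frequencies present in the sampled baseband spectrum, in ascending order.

fs/2 = 25 Hz.
248 Hz mod fs = 48 Hz.
48 Hz > fs/2 = 25 Hz, folds to fs − 48 Hz = 2 Hz.
184 Hz mod fs = 34 Hz.
34 Hz > fs/2 = 25 Hz, folds to fs − 34 Hz = 16 Hz.
10 Hz ≤ fs/2 = 25 Hz, passes unchanged.
2 Hz ≤ fs/2 = 25 Hz, passes unchanged.
Distinct values: {2 Hz, 10 Hz, 16 Hz}.

2 Hz, 10 Hz, 16 Hz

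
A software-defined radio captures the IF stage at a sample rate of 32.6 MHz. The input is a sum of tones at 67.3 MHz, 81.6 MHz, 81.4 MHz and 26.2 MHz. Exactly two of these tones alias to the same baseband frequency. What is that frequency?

16.2 MHz

fs/2 = 16.3 MHz.
67.3 MHz mod fs = 2.1 MHz.
2.1 MHz ≤ fs/2 = 16.3 MHz, appears at 2.1 MHz.
81.6 MHz mod fs = 16.4 MHz.
16.4 MHz > fs/2 = 16.3 MHz, folds to fs − 16.4 MHz = 16.2 MHz.
81.4 MHz mod fs = 16.2 MHz.
16.2 MHz ≤ fs/2 = 16.3 MHz, appears at 16.2 MHz.
26.2 MHz > fs/2 = 16.3 MHz, folds to fs − 26.2 MHz = 6.4 MHz.
81.4 MHz and 81.6 MHz both map to 16.2 MHz.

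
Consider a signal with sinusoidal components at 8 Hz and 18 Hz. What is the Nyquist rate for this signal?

36 Hz

Highest-frequency component: 18 Hz.
Nyquist rate = 2 × 18 Hz = 36 Hz.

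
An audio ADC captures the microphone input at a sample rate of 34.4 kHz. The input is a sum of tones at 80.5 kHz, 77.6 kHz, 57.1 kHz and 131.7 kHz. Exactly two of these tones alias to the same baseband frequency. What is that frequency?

11.7 kHz

fs/2 = 17.2 kHz.
80.5 kHz mod fs = 11.7 kHz.
11.7 kHz ≤ fs/2 = 17.2 kHz, appears at 11.7 kHz.
77.6 kHz mod fs = 8.8 kHz.
8.8 kHz ≤ fs/2 = 17.2 kHz, appears at 8.8 kHz.
57.1 kHz mod fs = 22.7 kHz.
22.7 kHz > fs/2 = 17.2 kHz, folds to fs − 22.7 kHz = 11.7 kHz.
131.7 kHz mod fs = 28.5 kHz.
28.5 kHz > fs/2 = 17.2 kHz, folds to fs − 28.5 kHz = 5.9 kHz.
57.1 kHz and 80.5 kHz both map to 11.7 kHz.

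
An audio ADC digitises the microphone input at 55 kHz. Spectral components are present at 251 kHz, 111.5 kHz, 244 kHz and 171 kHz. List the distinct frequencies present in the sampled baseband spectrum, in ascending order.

1.5 kHz, 6 kHz, 24 kHz

fs/2 = 27.5 kHz.
251 kHz mod fs = 31 kHz.
31 kHz > fs/2 = 27.5 kHz, folds to fs − 31 kHz = 24 kHz.
111.5 kHz mod fs = 1.5 kHz.
1.5 kHz ≤ fs/2 = 27.5 kHz, appears at 1.5 kHz.
244 kHz mod fs = 24 kHz.
24 kHz ≤ fs/2 = 27.5 kHz, appears at 24 kHz.
171 kHz mod fs = 6 kHz.
6 kHz ≤ fs/2 = 27.5 kHz, appears at 6 kHz.
Distinct values: {1.5 kHz, 6 kHz, 24 kHz}.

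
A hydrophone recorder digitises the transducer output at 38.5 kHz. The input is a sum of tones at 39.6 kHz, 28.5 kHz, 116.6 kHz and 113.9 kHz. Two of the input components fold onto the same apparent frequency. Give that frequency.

fs/2 = 19.25 kHz.
39.6 kHz mod fs = 1.1 kHz.
1.1 kHz ≤ fs/2 = 19.25 kHz, appears at 1.1 kHz.
28.5 kHz > fs/2 = 19.25 kHz, folds to fs − 28.5 kHz = 10 kHz.
116.6 kHz mod fs = 1.1 kHz.
1.1 kHz ≤ fs/2 = 19.25 kHz, appears at 1.1 kHz.
113.9 kHz mod fs = 36.9 kHz.
36.9 kHz > fs/2 = 19.25 kHz, folds to fs − 36.9 kHz = 1.6 kHz.
39.6 kHz and 116.6 kHz both map to 1.1 kHz.

1.1 kHz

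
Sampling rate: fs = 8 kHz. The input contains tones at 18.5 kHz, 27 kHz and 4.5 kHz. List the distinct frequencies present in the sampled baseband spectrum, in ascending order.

fs/2 = 4 kHz.
18.5 kHz mod fs = 2.5 kHz.
2.5 kHz ≤ fs/2 = 4 kHz, appears at 2.5 kHz.
27 kHz mod fs = 3 kHz.
3 kHz ≤ fs/2 = 4 kHz, appears at 3 kHz.
4.5 kHz > fs/2 = 4 kHz, folds to fs − 4.5 kHz = 3.5 kHz.
Distinct values: {2.5 kHz, 3 kHz, 3.5 kHz}.

2.5 kHz, 3 kHz, 3.5 kHz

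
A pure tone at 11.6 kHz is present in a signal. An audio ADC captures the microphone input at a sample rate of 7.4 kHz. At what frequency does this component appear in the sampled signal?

11.6 kHz mod fs = 4.2 kHz.
4.2 kHz > fs/2 = 3.7 kHz, folds to fs − 4.2 kHz = 3.2 kHz.

3.2 kHz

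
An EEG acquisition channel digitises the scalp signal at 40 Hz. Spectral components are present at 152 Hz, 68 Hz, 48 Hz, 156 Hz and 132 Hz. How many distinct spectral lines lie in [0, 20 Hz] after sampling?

3

fs/2 = 20 Hz.
152 Hz mod fs = 32 Hz.
32 Hz > fs/2 = 20 Hz, folds to fs − 32 Hz = 8 Hz.
68 Hz mod fs = 28 Hz.
28 Hz > fs/2 = 20 Hz, folds to fs − 28 Hz = 12 Hz.
48 Hz mod fs = 8 Hz.
8 Hz ≤ fs/2 = 20 Hz, appears at 8 Hz.
156 Hz mod fs = 36 Hz.
36 Hz > fs/2 = 20 Hz, folds to fs − 36 Hz = 4 Hz.
132 Hz mod fs = 12 Hz.
12 Hz ≤ fs/2 = 20 Hz, appears at 12 Hz.
Distinct values: {4 Hz, 8 Hz, 12 Hz} → 3.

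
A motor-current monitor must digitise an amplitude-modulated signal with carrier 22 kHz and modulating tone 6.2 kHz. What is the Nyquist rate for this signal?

AM sidebands sit at fc ± fm = 15.8 kHz and 28.2 kHz.
Highest-frequency component: 28.2 kHz.
Nyquist rate = 2 × 28.2 kHz = 56.4 kHz.

56.4 kHz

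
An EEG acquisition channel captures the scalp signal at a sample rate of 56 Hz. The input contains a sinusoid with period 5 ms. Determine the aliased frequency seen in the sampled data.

T = 5 ms → f = 1/T = 200 Hz.
200 Hz mod fs = 32 Hz.
32 Hz > fs/2 = 28 Hz, folds to fs − 32 Hz = 24 Hz.

24 Hz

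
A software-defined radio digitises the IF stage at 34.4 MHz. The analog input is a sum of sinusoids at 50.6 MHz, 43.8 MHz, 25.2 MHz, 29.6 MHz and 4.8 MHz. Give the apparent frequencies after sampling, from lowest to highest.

4.8 MHz, 9.2 MHz, 9.4 MHz, 16.2 MHz

fs/2 = 17.2 MHz.
50.6 MHz mod fs = 16.2 MHz.
16.2 MHz ≤ fs/2 = 17.2 MHz, appears at 16.2 MHz.
43.8 MHz mod fs = 9.4 MHz.
9.4 MHz ≤ fs/2 = 17.2 MHz, appears at 9.4 MHz.
25.2 MHz > fs/2 = 17.2 MHz, folds to fs − 25.2 MHz = 9.2 MHz.
29.6 MHz > fs/2 = 17.2 MHz, folds to fs − 29.6 MHz = 4.8 MHz.
4.8 MHz ≤ fs/2 = 17.2 MHz, passes unchanged.
Distinct values: {4.8 MHz, 9.2 MHz, 9.4 MHz, 16.2 MHz}.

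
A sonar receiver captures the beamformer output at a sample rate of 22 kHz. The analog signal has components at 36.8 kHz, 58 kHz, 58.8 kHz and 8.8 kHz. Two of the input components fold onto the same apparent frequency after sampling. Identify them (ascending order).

fs/2 = 11 kHz.
36.8 kHz mod fs = 14.8 kHz.
14.8 kHz > fs/2 = 11 kHz, folds to fs − 14.8 kHz = 7.2 kHz.
58 kHz mod fs = 14 kHz.
14 kHz > fs/2 = 11 kHz, folds to fs − 14 kHz = 8 kHz.
58.8 kHz mod fs = 14.8 kHz.
14.8 kHz > fs/2 = 11 kHz, folds to fs − 14.8 kHz = 7.2 kHz.
8.8 kHz ≤ fs/2 = 11 kHz, passes unchanged.
36.8 kHz and 58.8 kHz both map to 7.2 kHz.

36.8 kHz, 58.8 kHz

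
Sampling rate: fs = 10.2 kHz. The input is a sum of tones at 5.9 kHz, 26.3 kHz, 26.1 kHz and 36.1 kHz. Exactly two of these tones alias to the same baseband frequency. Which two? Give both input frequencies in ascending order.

fs/2 = 5.1 kHz.
5.9 kHz > fs/2 = 5.1 kHz, folds to fs − 5.9 kHz = 4.3 kHz.
26.3 kHz mod fs = 5.9 kHz.
5.9 kHz > fs/2 = 5.1 kHz, folds to fs − 5.9 kHz = 4.3 kHz.
26.1 kHz mod fs = 5.7 kHz.
5.7 kHz > fs/2 = 5.1 kHz, folds to fs − 5.7 kHz = 4.5 kHz.
36.1 kHz mod fs = 5.5 kHz.
5.5 kHz > fs/2 = 5.1 kHz, folds to fs − 5.5 kHz = 4.7 kHz.
5.9 kHz and 26.3 kHz both map to 4.3 kHz.

5.9 kHz, 26.3 kHz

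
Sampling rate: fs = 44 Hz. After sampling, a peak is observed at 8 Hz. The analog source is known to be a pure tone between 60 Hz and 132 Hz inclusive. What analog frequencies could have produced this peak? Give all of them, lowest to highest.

80 Hz, 96 Hz, 124 Hz

Frequencies that alias to 8 Hz are k·fs ± 8 Hz for integer k ≥ 0.
k=0: 8 Hz.
k=1: 36 Hz, 52 Hz.
k=2: 80 Hz, 96 Hz.
k=3: 124 Hz, 140 Hz.
k=4: 168 Hz, 184 Hz.
Within [60 Hz, 132 Hz]: 80 Hz, 96 Hz, 124 Hz.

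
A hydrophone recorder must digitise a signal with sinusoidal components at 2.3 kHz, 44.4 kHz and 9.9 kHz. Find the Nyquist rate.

88.8 kHz

Highest-frequency component: 44.4 kHz.
Nyquist rate = 2 × 44.4 kHz = 88.8 kHz.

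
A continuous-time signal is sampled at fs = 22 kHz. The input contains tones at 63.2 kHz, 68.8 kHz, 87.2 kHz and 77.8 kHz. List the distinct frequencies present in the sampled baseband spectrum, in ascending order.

0.8 kHz, 2.8 kHz, 10.2 kHz

fs/2 = 11 kHz.
63.2 kHz mod fs = 19.2 kHz.
19.2 kHz > fs/2 = 11 kHz, folds to fs − 19.2 kHz = 2.8 kHz.
68.8 kHz mod fs = 2.8 kHz.
2.8 kHz ≤ fs/2 = 11 kHz, appears at 2.8 kHz.
87.2 kHz mod fs = 21.2 kHz.
21.2 kHz > fs/2 = 11 kHz, folds to fs − 21.2 kHz = 0.8 kHz.
77.8 kHz mod fs = 11.8 kHz.
11.8 kHz > fs/2 = 11 kHz, folds to fs − 11.8 kHz = 10.2 kHz.
Distinct values: {0.8 kHz, 2.8 kHz, 10.2 kHz}.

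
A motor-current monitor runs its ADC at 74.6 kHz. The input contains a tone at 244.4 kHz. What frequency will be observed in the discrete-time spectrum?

20.6 kHz

244.4 kHz mod fs = 20.6 kHz.
20.6 kHz ≤ fs/2 = 37.3 kHz, appears at 20.6 kHz.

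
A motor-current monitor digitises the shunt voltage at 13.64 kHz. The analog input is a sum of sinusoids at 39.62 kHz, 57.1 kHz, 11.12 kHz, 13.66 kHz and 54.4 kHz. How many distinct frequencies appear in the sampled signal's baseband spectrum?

5

fs/2 = 6.82 kHz.
39.62 kHz mod fs = 12.34 kHz.
12.34 kHz > fs/2 = 6.82 kHz, folds to fs − 12.34 kHz = 1.3 kHz.
57.1 kHz mod fs = 2.54 kHz.
2.54 kHz ≤ fs/2 = 6.82 kHz, appears at 2.54 kHz.
11.12 kHz > fs/2 = 6.82 kHz, folds to fs − 11.12 kHz = 2.52 kHz.
13.66 kHz mod fs = 0.02 kHz.
0.02 kHz ≤ fs/2 = 6.82 kHz, appears at 0.02 kHz.
54.4 kHz mod fs = 13.48 kHz.
13.48 kHz > fs/2 = 6.82 kHz, folds to fs − 13.48 kHz = 0.16 kHz.
Distinct values: {0.02 kHz, 0.16 kHz, 1.3 kHz, 2.52 kHz, 2.54 kHz} → 5.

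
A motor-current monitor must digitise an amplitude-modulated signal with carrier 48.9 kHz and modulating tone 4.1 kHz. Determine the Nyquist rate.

AM sidebands sit at fc ± fm = 44.8 kHz and 53 kHz.
Highest-frequency component: 53 kHz.
Nyquist rate = 2 × 53 kHz = 106 kHz.

106 kHz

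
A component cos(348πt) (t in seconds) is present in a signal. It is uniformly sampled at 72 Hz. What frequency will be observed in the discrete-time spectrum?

ω = 348π rad/s → f = ω/(2π) = 174 Hz.
174 Hz mod fs = 30 Hz.
30 Hz ≤ fs/2 = 36 Hz, appears at 30 Hz.

30 Hz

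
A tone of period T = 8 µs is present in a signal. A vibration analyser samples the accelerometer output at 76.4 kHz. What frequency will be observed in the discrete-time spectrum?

T = 8 µs → f = 1/T = 125 kHz.
125 kHz mod fs = 48.6 kHz.
48.6 kHz > fs/2 = 38.2 kHz, folds to fs − 48.6 kHz = 27.8 kHz.

27.8 kHz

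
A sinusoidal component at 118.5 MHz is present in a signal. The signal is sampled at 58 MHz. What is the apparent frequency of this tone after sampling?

118.5 MHz mod fs = 2.5 MHz.
2.5 MHz ≤ fs/2 = 29 MHz, appears at 2.5 MHz.

2.5 MHz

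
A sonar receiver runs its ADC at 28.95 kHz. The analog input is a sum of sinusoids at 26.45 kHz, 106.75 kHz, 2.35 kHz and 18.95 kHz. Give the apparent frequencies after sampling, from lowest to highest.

2.35 kHz, 2.5 kHz, 9.05 kHz, 10 kHz

fs/2 = 14.475 kHz.
26.45 kHz > fs/2 = 14.475 kHz, folds to fs − 26.45 kHz = 2.5 kHz.
106.75 kHz mod fs = 19.9 kHz.
19.9 kHz > fs/2 = 14.475 kHz, folds to fs − 19.9 kHz = 9.05 kHz.
2.35 kHz ≤ fs/2 = 14.475 kHz, passes unchanged.
18.95 kHz > fs/2 = 14.475 kHz, folds to fs − 18.95 kHz = 10 kHz.
Distinct values: {2.35 kHz, 2.5 kHz, 9.05 kHz, 10 kHz}.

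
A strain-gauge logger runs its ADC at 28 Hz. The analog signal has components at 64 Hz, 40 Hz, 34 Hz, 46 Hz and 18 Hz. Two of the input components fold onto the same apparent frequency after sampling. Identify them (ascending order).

fs/2 = 14 Hz.
64 Hz mod fs = 8 Hz.
8 Hz ≤ fs/2 = 14 Hz, appears at 8 Hz.
40 Hz mod fs = 12 Hz.
12 Hz ≤ fs/2 = 14 Hz, appears at 12 Hz.
34 Hz mod fs = 6 Hz.
6 Hz ≤ fs/2 = 14 Hz, appears at 6 Hz.
46 Hz mod fs = 18 Hz.
18 Hz > fs/2 = 14 Hz, folds to fs − 18 Hz = 10 Hz.
18 Hz > fs/2 = 14 Hz, folds to fs − 18 Hz = 10 Hz.
18 Hz and 46 Hz both map to 10 Hz.

18 Hz, 46 Hz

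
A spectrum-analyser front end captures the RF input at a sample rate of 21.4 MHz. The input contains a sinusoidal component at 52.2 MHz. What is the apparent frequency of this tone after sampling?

52.2 MHz mod fs = 9.4 MHz.
9.4 MHz ≤ fs/2 = 10.7 MHz, appears at 9.4 MHz.

9.4 MHz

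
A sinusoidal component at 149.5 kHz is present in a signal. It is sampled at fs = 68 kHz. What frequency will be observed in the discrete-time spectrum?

149.5 kHz mod fs = 13.5 kHz.
13.5 kHz ≤ fs/2 = 34 kHz, appears at 13.5 kHz.

13.5 kHz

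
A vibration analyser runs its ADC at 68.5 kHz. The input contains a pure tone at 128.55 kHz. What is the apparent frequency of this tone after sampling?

128.55 kHz mod fs = 60.05 kHz.
60.05 kHz > fs/2 = 34.25 kHz, folds to fs − 60.05 kHz = 8.45 kHz.

8.45 kHz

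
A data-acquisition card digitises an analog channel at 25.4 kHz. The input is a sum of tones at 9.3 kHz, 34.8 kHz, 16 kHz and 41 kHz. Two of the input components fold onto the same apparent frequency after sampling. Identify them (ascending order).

16 kHz, 34.8 kHz

fs/2 = 12.7 kHz.
9.3 kHz ≤ fs/2 = 12.7 kHz, passes unchanged.
34.8 kHz mod fs = 9.4 kHz.
9.4 kHz ≤ fs/2 = 12.7 kHz, appears at 9.4 kHz.
16 kHz > fs/2 = 12.7 kHz, folds to fs − 16 kHz = 9.4 kHz.
41 kHz mod fs = 15.6 kHz.
15.6 kHz > fs/2 = 12.7 kHz, folds to fs − 15.6 kHz = 9.8 kHz.
16 kHz and 34.8 kHz both map to 9.4 kHz.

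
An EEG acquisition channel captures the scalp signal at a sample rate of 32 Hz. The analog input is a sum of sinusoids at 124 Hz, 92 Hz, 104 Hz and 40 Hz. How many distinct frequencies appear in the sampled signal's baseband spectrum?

fs/2 = 16 Hz.
124 Hz mod fs = 28 Hz.
28 Hz > fs/2 = 16 Hz, folds to fs − 28 Hz = 4 Hz.
92 Hz mod fs = 28 Hz.
28 Hz > fs/2 = 16 Hz, folds to fs − 28 Hz = 4 Hz.
104 Hz mod fs = 8 Hz.
8 Hz ≤ fs/2 = 16 Hz, appears at 8 Hz.
40 Hz mod fs = 8 Hz.
8 Hz ≤ fs/2 = 16 Hz, appears at 8 Hz.
Distinct values: {4 Hz, 8 Hz} → 2.

2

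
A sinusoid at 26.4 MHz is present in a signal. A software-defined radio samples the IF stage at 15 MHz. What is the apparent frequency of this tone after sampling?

26.4 MHz mod fs = 11.4 MHz.
11.4 MHz > fs/2 = 7.5 MHz, folds to fs − 11.4 MHz = 3.6 MHz.

3.6 MHz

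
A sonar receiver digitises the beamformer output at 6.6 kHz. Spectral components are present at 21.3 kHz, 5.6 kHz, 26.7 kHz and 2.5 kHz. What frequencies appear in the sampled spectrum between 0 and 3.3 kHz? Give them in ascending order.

fs/2 = 3.3 kHz.
21.3 kHz mod fs = 1.5 kHz.
1.5 kHz ≤ fs/2 = 3.3 kHz, appears at 1.5 kHz.
5.6 kHz > fs/2 = 3.3 kHz, folds to fs − 5.6 kHz = 1 kHz.
26.7 kHz mod fs = 0.3 kHz.
0.3 kHz ≤ fs/2 = 3.3 kHz, appears at 0.3 kHz.
2.5 kHz ≤ fs/2 = 3.3 kHz, passes unchanged.
Distinct values: {0.3 kHz, 1 kHz, 1.5 kHz, 2.5 kHz}.

0.3 kHz, 1 kHz, 1.5 kHz, 2.5 kHz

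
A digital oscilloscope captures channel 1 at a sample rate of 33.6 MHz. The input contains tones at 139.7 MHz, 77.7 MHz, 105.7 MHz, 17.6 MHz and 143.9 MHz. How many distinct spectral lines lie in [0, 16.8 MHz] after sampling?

fs/2 = 16.8 MHz.
139.7 MHz mod fs = 5.3 MHz.
5.3 MHz ≤ fs/2 = 16.8 MHz, appears at 5.3 MHz.
77.7 MHz mod fs = 10.5 MHz.
10.5 MHz ≤ fs/2 = 16.8 MHz, appears at 10.5 MHz.
105.7 MHz mod fs = 4.9 MHz.
4.9 MHz ≤ fs/2 = 16.8 MHz, appears at 4.9 MHz.
17.6 MHz > fs/2 = 16.8 MHz, folds to fs − 17.6 MHz = 16 MHz.
143.9 MHz mod fs = 9.5 MHz.
9.5 MHz ≤ fs/2 = 16.8 MHz, appears at 9.5 MHz.
Distinct values: {4.9 MHz, 5.3 MHz, 9.5 MHz, 10.5 MHz, 16 MHz} → 5.

5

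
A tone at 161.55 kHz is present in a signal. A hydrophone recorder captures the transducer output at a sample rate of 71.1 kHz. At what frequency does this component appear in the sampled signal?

161.55 kHz mod fs = 19.35 kHz.
19.35 kHz ≤ fs/2 = 35.55 kHz, appears at 19.35 kHz.

19.35 kHz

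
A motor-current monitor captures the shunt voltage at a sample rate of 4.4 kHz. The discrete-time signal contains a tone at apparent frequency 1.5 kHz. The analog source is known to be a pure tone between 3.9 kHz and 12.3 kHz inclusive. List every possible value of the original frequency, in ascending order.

Frequencies that alias to 1.5 kHz are k·fs ± 1.5 kHz for integer k ≥ 0.
k=0: 1.5 kHz.
k=1: 2.9 kHz, 5.9 kHz.
k=2: 7.3 kHz, 10.3 kHz.
k=3: 11.7 kHz, 14.7 kHz.
k=4: 16.1 kHz, 19.1 kHz.
Within [3.9 kHz, 12.3 kHz]: 5.9 kHz, 7.3 kHz, 10.3 kHz, 11.7 kHz.

5.9 kHz, 7.3 kHz, 10.3 kHz, 11.7 kHz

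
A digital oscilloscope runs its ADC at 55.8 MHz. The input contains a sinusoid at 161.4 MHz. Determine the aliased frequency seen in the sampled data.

161.4 MHz mod fs = 49.8 MHz.
49.8 MHz > fs/2 = 27.9 MHz, folds to fs − 49.8 MHz = 6 MHz.

6 MHz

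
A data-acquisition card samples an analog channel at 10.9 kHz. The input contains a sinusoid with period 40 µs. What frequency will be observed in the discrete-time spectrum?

T = 40 µs → f = 1/T = 25 kHz.
25 kHz mod fs = 3.2 kHz.
3.2 kHz ≤ fs/2 = 5.45 kHz, appears at 3.2 kHz.

3.2 kHz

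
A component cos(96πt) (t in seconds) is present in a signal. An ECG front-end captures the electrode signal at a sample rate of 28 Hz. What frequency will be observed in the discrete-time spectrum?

8 Hz

ω = 96π rad/s → f = ω/(2π) = 48 Hz.
48 Hz mod fs = 20 Hz.
20 Hz > fs/2 = 14 Hz, folds to fs − 20 Hz = 8 Hz.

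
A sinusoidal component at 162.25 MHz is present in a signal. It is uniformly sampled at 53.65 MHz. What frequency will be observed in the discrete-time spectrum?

162.25 MHz mod fs = 1.3 MHz.
1.3 MHz ≤ fs/2 = 26.825 MHz, appears at 1.3 MHz.

1.3 MHz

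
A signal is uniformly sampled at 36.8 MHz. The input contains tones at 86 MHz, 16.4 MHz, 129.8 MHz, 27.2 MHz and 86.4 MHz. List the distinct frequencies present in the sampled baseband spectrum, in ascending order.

9.6 MHz, 12.4 MHz, 12.8 MHz, 16.4 MHz, 17.4 MHz

fs/2 = 18.4 MHz.
86 MHz mod fs = 12.4 MHz.
12.4 MHz ≤ fs/2 = 18.4 MHz, appears at 12.4 MHz.
16.4 MHz ≤ fs/2 = 18.4 MHz, passes unchanged.
129.8 MHz mod fs = 19.4 MHz.
19.4 MHz > fs/2 = 18.4 MHz, folds to fs − 19.4 MHz = 17.4 MHz.
27.2 MHz > fs/2 = 18.4 MHz, folds to fs − 27.2 MHz = 9.6 MHz.
86.4 MHz mod fs = 12.8 MHz.
12.8 MHz ≤ fs/2 = 18.4 MHz, appears at 12.8 MHz.
Distinct values: {9.6 MHz, 12.4 MHz, 12.8 MHz, 16.4 MHz, 17.4 MHz}.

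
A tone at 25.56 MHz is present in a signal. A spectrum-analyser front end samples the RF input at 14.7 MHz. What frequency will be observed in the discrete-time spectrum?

25.56 MHz mod fs = 10.86 MHz.
10.86 MHz > fs/2 = 7.35 MHz, folds to fs − 10.86 MHz = 3.84 MHz.

3.84 MHz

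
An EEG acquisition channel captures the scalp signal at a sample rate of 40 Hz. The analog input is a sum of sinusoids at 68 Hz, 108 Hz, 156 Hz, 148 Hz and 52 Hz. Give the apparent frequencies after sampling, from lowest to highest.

fs/2 = 20 Hz.
68 Hz mod fs = 28 Hz.
28 Hz > fs/2 = 20 Hz, folds to fs − 28 Hz = 12 Hz.
108 Hz mod fs = 28 Hz.
28 Hz > fs/2 = 20 Hz, folds to fs − 28 Hz = 12 Hz.
156 Hz mod fs = 36 Hz.
36 Hz > fs/2 = 20 Hz, folds to fs − 36 Hz = 4 Hz.
148 Hz mod fs = 28 Hz.
28 Hz > fs/2 = 20 Hz, folds to fs − 28 Hz = 12 Hz.
52 Hz mod fs = 12 Hz.
12 Hz ≤ fs/2 = 20 Hz, appears at 12 Hz.
Distinct values: {4 Hz, 12 Hz}.

4 Hz, 12 Hz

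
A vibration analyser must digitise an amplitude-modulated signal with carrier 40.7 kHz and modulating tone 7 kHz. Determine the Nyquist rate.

95.4 kHz

AM sidebands sit at fc ± fm = 33.7 kHz and 47.7 kHz.
Highest-frequency component: 47.7 kHz.
Nyquist rate = 2 × 47.7 kHz = 95.4 kHz.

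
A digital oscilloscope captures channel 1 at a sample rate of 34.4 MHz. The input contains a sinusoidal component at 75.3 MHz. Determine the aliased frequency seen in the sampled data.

75.3 MHz mod fs = 6.5 MHz.
6.5 MHz ≤ fs/2 = 17.2 MHz, appears at 6.5 MHz.

6.5 MHz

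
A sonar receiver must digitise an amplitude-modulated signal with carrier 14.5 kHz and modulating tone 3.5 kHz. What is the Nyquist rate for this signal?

36 kHz

AM sidebands sit at fc ± fm = 11 kHz and 18 kHz.
Highest-frequency component: 18 kHz.
Nyquist rate = 2 × 18 kHz = 36 kHz.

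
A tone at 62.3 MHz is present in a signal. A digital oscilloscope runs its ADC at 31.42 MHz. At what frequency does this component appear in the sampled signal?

0.54 MHz

62.3 MHz mod fs = 30.88 MHz.
30.88 MHz > fs/2 = 15.71 MHz, folds to fs − 30.88 MHz = 0.54 MHz.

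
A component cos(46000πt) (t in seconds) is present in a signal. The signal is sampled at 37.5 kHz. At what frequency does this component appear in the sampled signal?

14.5 kHz

ω = 46000π rad/s → f = ω/(2π) = 23000 Hz = 23 kHz.
23 kHz > fs/2 = 18.75 kHz, folds to fs − 23 kHz = 14.5 kHz.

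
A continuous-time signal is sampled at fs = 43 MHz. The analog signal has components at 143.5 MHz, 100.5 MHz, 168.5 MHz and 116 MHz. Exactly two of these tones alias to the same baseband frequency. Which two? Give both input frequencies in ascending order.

100.5 MHz, 143.5 MHz

fs/2 = 21.5 MHz.
143.5 MHz mod fs = 14.5 MHz.
14.5 MHz ≤ fs/2 = 21.5 MHz, appears at 14.5 MHz.
100.5 MHz mod fs = 14.5 MHz.
14.5 MHz ≤ fs/2 = 21.5 MHz, appears at 14.5 MHz.
168.5 MHz mod fs = 39.5 MHz.
39.5 MHz > fs/2 = 21.5 MHz, folds to fs − 39.5 MHz = 3.5 MHz.
116 MHz mod fs = 30 MHz.
30 MHz > fs/2 = 21.5 MHz, folds to fs − 30 MHz = 13 MHz.
100.5 MHz and 143.5 MHz both map to 14.5 MHz.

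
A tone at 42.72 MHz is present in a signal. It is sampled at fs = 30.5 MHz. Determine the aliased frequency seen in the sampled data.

12.22 MHz

42.72 MHz mod fs = 12.22 MHz.
12.22 MHz ≤ fs/2 = 15.25 MHz, appears at 12.22 MHz.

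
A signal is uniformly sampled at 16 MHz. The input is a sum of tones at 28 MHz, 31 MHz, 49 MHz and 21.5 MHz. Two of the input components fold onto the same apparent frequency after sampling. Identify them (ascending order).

31 MHz, 49 MHz

fs/2 = 8 MHz.
28 MHz mod fs = 12 MHz.
12 MHz > fs/2 = 8 MHz, folds to fs − 12 MHz = 4 MHz.
31 MHz mod fs = 15 MHz.
15 MHz > fs/2 = 8 MHz, folds to fs − 15 MHz = 1 MHz.
49 MHz mod fs = 1 MHz.
1 MHz ≤ fs/2 = 8 MHz, appears at 1 MHz.
21.5 MHz mod fs = 5.5 MHz.
5.5 MHz ≤ fs/2 = 8 MHz, appears at 5.5 MHz.
31 MHz and 49 MHz both map to 1 MHz.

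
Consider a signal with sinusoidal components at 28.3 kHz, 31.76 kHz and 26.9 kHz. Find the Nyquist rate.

63.52 kHz

Highest-frequency component: 31.76 kHz.
Nyquist rate = 2 × 31.76 kHz = 63.52 kHz.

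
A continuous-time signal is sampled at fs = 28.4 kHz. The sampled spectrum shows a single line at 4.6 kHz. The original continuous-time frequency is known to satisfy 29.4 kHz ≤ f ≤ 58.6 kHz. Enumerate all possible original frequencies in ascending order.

Frequencies that alias to 4.6 kHz are k·fs ± 4.6 kHz for integer k ≥ 0.
k=0: 4.6 kHz.
k=1: 23.8 kHz, 33 kHz.
k=2: 52.2 kHz, 61.4 kHz.
k=3: 80.6 kHz, 89.8 kHz.
Within [29.4 kHz, 58.6 kHz]: 33 kHz, 52.2 kHz.

33 kHz, 52.2 kHz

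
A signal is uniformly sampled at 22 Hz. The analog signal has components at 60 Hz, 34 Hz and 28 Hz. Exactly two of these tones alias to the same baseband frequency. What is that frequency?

6 Hz

fs/2 = 11 Hz.
60 Hz mod fs = 16 Hz.
16 Hz > fs/2 = 11 Hz, folds to fs − 16 Hz = 6 Hz.
34 Hz mod fs = 12 Hz.
12 Hz > fs/2 = 11 Hz, folds to fs − 12 Hz = 10 Hz.
28 Hz mod fs = 6 Hz.
6 Hz ≤ fs/2 = 11 Hz, appears at 6 Hz.
28 Hz and 60 Hz both map to 6 Hz.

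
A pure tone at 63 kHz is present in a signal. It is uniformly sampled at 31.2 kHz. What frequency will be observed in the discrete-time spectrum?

63 kHz mod fs = 0.6 kHz.
0.6 kHz ≤ fs/2 = 15.6 kHz, appears at 0.6 kHz.

0.6 kHz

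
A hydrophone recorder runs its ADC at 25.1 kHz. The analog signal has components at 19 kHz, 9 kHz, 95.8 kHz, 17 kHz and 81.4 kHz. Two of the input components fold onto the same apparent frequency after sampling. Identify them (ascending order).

19 kHz, 81.4 kHz

fs/2 = 12.55 kHz.
19 kHz > fs/2 = 12.55 kHz, folds to fs − 19 kHz = 6.1 kHz.
9 kHz ≤ fs/2 = 12.55 kHz, passes unchanged.
95.8 kHz mod fs = 20.5 kHz.
20.5 kHz > fs/2 = 12.55 kHz, folds to fs − 20.5 kHz = 4.6 kHz.
17 kHz > fs/2 = 12.55 kHz, folds to fs − 17 kHz = 8.1 kHz.
81.4 kHz mod fs = 6.1 kHz.
6.1 kHz ≤ fs/2 = 12.55 kHz, appears at 6.1 kHz.
19 kHz and 81.4 kHz both map to 6.1 kHz.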